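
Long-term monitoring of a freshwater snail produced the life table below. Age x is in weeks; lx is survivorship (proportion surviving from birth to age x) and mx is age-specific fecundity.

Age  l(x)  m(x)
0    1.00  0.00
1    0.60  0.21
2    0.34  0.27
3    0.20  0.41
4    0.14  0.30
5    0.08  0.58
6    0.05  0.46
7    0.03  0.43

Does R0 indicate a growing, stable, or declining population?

declining

R0 = Σ lx·mx = 0 + 0.126 + 0.0918 + 0.082 + 0.042 + 0.0464 + 0.023 + 0.0129 = 0.4241
R0 < 1, so the population is declining.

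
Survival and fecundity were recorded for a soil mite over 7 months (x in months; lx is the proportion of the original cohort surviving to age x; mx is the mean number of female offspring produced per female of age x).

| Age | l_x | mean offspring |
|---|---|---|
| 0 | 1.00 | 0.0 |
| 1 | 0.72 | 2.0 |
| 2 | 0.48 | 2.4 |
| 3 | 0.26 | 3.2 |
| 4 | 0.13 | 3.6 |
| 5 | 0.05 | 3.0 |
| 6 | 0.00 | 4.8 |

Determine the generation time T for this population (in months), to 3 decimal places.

2.192

lx·mx: 0, 1.44, 1.152, 0.832, 0.468, 0.15, 0 → R0 = 4.042
x·lx·mx: 0, 1.44, 2.304, 2.496, 1.872, 0.75, 0 → Σ = 8.862
T = 8.862 / 4.042 = 2.192479… → 2.192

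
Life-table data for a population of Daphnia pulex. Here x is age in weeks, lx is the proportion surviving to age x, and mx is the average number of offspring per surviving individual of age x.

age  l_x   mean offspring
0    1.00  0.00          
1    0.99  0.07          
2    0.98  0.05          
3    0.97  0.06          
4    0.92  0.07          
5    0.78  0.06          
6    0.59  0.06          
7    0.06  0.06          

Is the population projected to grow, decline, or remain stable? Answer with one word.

R0 = Σ lx·mx = 0 + 0.0693 + 0.049 + 0.0582 + 0.0644 + 0.0468 + 0.0354 + 0.0036 = 0.3267
R0 < 1, so the population is declining.

declining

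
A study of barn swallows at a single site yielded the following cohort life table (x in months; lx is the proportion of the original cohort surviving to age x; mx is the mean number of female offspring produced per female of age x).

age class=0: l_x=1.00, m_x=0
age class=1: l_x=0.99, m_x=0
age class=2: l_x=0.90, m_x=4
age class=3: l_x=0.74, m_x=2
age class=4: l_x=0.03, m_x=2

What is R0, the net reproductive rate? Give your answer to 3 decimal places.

lx·mx by age: 0, 0, 3.6, 1.48, 0.06
R0 = Σ lx·mx = 5.14 → 5.140

5.140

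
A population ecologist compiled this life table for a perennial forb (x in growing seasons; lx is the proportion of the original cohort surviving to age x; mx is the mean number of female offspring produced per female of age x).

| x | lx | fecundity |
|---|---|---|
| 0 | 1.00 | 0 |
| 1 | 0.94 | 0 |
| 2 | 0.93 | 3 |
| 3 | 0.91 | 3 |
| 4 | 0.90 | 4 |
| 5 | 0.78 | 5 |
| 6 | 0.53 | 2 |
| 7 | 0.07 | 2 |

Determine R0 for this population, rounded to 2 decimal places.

14.22

lx·mx by age: 0, 0, 2.79, 2.73, 3.6, 3.9, 1.06, 0.14
R0 = Σ lx·mx = 14.22 → 14.22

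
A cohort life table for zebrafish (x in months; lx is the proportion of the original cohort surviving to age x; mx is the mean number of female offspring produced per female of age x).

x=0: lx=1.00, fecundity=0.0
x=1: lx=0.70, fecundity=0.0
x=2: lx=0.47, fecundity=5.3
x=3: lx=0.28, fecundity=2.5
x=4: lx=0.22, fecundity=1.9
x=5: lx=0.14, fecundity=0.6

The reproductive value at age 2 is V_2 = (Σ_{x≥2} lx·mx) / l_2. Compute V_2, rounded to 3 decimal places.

lx·mx for x ≥ 2: 2.491, 0.7, 0.418, 0.084 → sum = 3.693
V_2 = 3.693 / l_2 = 3.693 / 0.47 = 7.857447… → 7.857

7.857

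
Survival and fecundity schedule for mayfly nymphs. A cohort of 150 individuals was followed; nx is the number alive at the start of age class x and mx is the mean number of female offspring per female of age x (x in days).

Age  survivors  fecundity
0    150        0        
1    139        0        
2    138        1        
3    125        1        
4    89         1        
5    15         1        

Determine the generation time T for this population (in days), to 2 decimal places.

lx = nx/n0 = nx/150: 1, 0.92667…, 0.92, 0.83333…, 0.59333…, 0.1
lx·mx: 0, 0, 0.92, 0.833333…, 0.593333…, 0.1 → R0 = 2.446667…
x·lx·mx: 0, 0, 1.84, 2.5…, 2.373333…, 0.5 → Σ = 7.213333…
T = 7.213333… / 2.446667… = 2.948229… → 2.95

2.95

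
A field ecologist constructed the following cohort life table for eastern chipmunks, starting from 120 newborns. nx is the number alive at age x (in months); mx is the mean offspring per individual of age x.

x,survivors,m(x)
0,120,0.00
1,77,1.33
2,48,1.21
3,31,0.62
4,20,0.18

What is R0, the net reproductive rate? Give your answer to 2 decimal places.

lx = nx/n0 = nx/120: 1, 0.64167…, 0.4, 0.25833…, 0.16667…
lx·mx by age: 0, 0.853417…, 0.484, 0.160167…, 0.03…
R0 = Σ lx·mx = 1.527583… → 1.53

1.53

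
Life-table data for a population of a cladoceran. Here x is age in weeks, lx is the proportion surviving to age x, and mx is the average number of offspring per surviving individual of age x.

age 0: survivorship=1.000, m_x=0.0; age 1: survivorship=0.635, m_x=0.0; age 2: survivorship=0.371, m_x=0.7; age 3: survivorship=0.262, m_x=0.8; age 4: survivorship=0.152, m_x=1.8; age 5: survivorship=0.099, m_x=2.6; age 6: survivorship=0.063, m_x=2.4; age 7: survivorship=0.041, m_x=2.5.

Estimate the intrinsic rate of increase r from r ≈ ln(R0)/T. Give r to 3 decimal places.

R0 = Σ lx·mx = 0 + 0 + 0.2597 + 0.2096 + 0.2736 + 0.2574 + 0.1512 + 0.1025 = 1.254
Σ x·lx·mx = 5.1543; T = 5.1543/1.254 = 4.11029…
r ≈ ln(R0)/T = ln(1.254)/4.11029… = 0.05507… → 0.055

0.055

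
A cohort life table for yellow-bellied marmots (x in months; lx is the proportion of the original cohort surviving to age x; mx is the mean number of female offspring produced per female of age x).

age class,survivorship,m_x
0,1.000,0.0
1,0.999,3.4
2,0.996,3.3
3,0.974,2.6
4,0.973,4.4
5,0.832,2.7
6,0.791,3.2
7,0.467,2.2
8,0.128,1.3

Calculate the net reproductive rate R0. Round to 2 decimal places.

lx·mx by age: 0, 3.3966, 3.2868, 2.5324, 4.2812, 2.2464, 2.5312, 1.0274, 0.1664
R0 = Σ lx·mx = 19.4684 → 19.47

19.47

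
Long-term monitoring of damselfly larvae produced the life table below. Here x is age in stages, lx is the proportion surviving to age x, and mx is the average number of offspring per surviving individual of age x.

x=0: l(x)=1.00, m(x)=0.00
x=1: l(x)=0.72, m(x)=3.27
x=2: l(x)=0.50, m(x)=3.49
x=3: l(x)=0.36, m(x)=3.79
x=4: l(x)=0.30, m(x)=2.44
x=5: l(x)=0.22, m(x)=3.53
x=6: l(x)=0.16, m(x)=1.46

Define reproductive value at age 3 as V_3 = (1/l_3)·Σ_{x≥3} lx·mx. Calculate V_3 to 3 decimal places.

8.629

lx·mx for x ≥ 3: 1.3644, 0.732, 0.7766, 0.2336 → sum = 3.1066
V_3 = 3.1066 / l_3 = 3.1066 / 0.36 = 8.629444… → 8.629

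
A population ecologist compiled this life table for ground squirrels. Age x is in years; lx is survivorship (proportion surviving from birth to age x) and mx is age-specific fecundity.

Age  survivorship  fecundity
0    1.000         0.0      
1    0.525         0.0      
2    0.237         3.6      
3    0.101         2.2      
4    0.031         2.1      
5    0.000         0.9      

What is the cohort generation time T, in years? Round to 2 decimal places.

2.31

lx·mx: 0, 0, 0.8532, 0.2222, 0.0651, 0 → R0 = 1.1405
x·lx·mx: 0, 0, 1.7064, 0.6666, 0.2604, 0 → Σ = 2.6334
T = 2.6334 / 1.1405 = 2.308987… → 2.31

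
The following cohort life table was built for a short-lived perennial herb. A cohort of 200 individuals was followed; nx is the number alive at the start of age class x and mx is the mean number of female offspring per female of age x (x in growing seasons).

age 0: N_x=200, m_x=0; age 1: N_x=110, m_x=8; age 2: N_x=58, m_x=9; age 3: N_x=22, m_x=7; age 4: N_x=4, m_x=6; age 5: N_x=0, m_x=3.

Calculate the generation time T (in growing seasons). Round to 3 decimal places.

1.571

lx = nx/n0 = nx/200: 1, 0.55, 0.29, 0.11, 0.02, 0
lx·mx: 0, 4.4, 2.61, 0.77, 0.12, 0 → R0 = 7.9
x·lx·mx: 0, 4.4, 5.22, 2.31, 0.48, 0 → Σ = 12.41
T = 12.41 / 7.9 = 1.570886… → 1.571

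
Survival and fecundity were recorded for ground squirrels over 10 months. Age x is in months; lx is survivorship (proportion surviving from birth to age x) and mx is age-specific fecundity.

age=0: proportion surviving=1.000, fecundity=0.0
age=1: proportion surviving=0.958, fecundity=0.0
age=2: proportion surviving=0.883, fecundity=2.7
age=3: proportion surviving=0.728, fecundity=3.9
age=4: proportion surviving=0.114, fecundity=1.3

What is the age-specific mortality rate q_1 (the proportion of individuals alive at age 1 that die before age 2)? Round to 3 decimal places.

q_1 = (l_1 − l_2) / l_1 = (0.958 − 0.883) / 0.958
     = 0.075 / 0.958 = 0.078288… → 0.078

0.078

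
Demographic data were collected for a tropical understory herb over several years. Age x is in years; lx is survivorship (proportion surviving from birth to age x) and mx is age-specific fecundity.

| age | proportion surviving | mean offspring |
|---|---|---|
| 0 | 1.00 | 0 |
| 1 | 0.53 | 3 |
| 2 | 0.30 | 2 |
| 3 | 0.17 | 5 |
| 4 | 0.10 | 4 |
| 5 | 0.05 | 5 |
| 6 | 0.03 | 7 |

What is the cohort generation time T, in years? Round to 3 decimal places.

lx·mx: 0, 1.59, 0.6, 0.85, 0.4, 0.25, 0.21 → R0 = 3.9
x·lx·mx: 0, 1.59, 1.2, 2.55, 1.6, 1.25, 1.26 → Σ = 9.45
T = 9.45 / 3.9 = 2.423077… → 2.423

2.423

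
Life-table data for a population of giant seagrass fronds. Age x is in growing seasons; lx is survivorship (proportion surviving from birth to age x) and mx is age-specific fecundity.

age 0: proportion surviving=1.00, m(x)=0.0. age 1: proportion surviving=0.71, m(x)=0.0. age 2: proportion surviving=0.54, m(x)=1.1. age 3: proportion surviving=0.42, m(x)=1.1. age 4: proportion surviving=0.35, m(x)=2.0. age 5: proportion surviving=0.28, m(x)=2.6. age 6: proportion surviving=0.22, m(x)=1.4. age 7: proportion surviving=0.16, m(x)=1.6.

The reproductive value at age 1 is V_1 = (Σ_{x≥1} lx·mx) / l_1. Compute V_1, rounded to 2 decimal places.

4.29

lx·mx for x ≥ 1: 0, 0.594, 0.462, 0.7, 0.728, 0.308, 0.256 → sum = 3.048
V_1 = 3.048 / l_1 = 3.048 / 0.71 = 4.292958… → 4.29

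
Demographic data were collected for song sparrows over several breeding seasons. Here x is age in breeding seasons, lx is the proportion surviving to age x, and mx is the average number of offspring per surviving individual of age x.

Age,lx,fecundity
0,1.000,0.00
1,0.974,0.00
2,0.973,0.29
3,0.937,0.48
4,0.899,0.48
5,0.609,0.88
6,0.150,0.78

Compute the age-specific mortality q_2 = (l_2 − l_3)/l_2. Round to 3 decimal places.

q_2 = (l_2 − l_3) / l_2 = (0.973 − 0.937) / 0.973
     = 0.036 / 0.973 = 0.036999… → 0.037

0.037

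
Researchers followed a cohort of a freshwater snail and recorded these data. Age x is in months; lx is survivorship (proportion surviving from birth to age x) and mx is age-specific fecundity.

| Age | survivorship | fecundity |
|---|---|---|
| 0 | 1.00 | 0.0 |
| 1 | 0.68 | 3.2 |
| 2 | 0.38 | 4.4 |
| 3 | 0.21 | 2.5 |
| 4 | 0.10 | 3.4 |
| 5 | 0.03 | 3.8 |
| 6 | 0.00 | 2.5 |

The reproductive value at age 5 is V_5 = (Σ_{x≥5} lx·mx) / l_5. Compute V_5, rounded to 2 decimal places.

3.80

lx·mx for x ≥ 5: 0.114, 0 → sum = 0.114
V_5 = 0.114 / l_5 = 0.114 / 0.03 = 3.8 → 3.80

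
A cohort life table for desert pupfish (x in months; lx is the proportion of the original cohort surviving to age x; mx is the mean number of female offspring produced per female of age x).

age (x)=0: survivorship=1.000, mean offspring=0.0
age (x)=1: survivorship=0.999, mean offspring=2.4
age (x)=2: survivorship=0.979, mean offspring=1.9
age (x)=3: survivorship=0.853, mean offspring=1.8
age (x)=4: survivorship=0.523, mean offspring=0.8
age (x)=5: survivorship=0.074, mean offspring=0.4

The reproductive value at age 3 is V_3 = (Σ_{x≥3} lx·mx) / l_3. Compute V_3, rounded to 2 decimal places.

2.33

lx·mx for x ≥ 3: 1.5354, 0.4184, 0.0296 → sum = 1.9834
V_3 = 1.9834 / l_3 = 1.9834 / 0.853 = 2.325205… → 2.33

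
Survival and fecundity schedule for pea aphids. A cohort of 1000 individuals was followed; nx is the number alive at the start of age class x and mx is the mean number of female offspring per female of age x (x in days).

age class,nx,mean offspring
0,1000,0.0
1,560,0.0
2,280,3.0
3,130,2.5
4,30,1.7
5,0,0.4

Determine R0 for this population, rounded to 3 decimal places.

1.216

lx = nx/n0 = nx/1000: 1, 0.56, 0.28, 0.13, 0.03, 0
lx·mx by age: 0, 0, 0.84, 0.325, 0.051, 0
R0 = Σ lx·mx = 1.216 → 1.216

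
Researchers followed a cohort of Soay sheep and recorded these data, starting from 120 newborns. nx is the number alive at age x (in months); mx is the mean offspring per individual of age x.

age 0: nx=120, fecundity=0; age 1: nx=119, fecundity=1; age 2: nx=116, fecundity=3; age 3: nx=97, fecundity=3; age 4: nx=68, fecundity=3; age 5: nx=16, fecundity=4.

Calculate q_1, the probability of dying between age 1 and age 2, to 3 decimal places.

lx = nx/n0 = nx/120: 1, 0.99167…, 0.96667…, 0.80833…, 0.56667…, 0.13333…
q_1 = (l_1 − l_2) / l_1 = (0.991667… − 0.966667…) / 0.991667…
     = 0.025… / 0.991667… = 0.02521… → 0.025

0.025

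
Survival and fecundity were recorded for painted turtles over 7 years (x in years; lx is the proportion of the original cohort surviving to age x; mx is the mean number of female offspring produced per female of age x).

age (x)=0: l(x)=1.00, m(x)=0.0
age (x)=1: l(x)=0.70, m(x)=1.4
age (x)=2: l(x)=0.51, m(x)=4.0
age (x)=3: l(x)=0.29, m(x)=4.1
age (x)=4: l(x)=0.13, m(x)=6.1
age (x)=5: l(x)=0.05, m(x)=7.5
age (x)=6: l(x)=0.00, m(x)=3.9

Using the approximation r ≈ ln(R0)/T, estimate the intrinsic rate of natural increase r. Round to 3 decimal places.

0.661

R0 = Σ lx·mx = 0 + 0.98 + 2.04 + 1.189 + 0.793 + 0.375 + 0 = 5.377
Σ x·lx·mx = 13.674; T = 13.674/5.377 = 2.54305…
r ≈ ln(R0)/T = ln(5.377)/2.54305… = 0.66146… → 0.661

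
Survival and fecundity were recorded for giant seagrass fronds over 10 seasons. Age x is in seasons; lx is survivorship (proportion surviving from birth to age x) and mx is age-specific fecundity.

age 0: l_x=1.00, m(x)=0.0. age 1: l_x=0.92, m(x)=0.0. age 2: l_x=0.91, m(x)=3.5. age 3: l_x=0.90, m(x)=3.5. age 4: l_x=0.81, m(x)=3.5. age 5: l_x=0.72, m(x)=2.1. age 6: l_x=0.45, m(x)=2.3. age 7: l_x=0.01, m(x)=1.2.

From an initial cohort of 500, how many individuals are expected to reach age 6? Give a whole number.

225

Expected survivors = N0 · l_6 = 500 × 0.45 = 225 → 225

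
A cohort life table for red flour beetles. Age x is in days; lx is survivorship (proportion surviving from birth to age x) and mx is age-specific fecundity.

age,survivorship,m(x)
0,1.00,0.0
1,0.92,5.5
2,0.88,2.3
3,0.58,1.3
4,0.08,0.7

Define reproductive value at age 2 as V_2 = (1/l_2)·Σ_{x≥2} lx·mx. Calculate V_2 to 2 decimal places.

3.22

lx·mx for x ≥ 2: 2.024, 0.754, 0.056 → sum = 2.834
V_2 = 2.834 / l_2 = 2.834 / 0.88 = 3.220455… → 3.22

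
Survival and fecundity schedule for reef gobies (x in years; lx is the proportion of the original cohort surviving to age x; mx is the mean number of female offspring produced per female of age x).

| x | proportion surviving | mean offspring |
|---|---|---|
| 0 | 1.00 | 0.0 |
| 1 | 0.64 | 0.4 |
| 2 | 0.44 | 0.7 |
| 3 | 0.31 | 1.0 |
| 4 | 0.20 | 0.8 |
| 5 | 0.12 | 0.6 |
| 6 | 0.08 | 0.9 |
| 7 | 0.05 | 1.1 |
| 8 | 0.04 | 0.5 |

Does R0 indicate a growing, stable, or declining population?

growing

R0 = Σ lx·mx = 0 + 0.256 + 0.308 + 0.31 + 0.16 + 0.072 + 0.072 + 0.055 + 0.02 = 1.253
R0 > 1, so the population is growing.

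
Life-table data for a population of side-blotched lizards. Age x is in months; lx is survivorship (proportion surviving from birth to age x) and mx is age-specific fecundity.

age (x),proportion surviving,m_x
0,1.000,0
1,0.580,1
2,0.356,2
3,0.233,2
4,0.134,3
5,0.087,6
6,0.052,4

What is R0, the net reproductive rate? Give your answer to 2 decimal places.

2.89

lx·mx by age: 0, 0.58, 0.712, 0.466, 0.402, 0.522, 0.208
R0 = Σ lx·mx = 2.89 → 2.89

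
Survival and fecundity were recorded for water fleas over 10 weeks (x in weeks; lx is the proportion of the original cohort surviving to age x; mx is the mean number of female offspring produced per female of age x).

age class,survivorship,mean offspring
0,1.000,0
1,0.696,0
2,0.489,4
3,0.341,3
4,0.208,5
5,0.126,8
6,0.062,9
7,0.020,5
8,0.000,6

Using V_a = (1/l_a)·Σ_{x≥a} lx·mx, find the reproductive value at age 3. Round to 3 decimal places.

10.935

lx·mx for x ≥ 3: 1.023, 1.04, 1.008, 0.558, 0.1, 0 → sum = 3.729
V_3 = 3.729 / l_3 = 3.729 / 0.341 = 10.935484… → 10.935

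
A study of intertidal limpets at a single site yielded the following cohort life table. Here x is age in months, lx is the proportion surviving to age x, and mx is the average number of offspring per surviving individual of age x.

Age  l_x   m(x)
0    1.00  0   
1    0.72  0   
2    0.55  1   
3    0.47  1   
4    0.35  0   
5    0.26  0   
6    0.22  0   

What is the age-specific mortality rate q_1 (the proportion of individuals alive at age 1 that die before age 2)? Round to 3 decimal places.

0.236

q_1 = (l_1 − l_2) / l_1 = (0.72 − 0.55) / 0.72
     = 0.17 / 0.72 = 0.236111… → 0.236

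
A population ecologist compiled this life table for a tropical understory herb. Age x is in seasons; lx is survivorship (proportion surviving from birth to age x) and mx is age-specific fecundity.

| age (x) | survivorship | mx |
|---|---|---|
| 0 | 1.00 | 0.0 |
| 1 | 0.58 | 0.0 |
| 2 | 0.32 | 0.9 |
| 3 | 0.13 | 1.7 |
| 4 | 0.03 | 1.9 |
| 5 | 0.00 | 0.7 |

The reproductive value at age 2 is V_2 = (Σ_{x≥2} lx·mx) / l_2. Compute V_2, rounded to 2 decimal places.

1.77

lx·mx for x ≥ 2: 0.288, 0.221, 0.057, 0 → sum = 0.566
V_2 = 0.566 / l_2 = 0.566 / 0.32 = 1.76875 → 1.77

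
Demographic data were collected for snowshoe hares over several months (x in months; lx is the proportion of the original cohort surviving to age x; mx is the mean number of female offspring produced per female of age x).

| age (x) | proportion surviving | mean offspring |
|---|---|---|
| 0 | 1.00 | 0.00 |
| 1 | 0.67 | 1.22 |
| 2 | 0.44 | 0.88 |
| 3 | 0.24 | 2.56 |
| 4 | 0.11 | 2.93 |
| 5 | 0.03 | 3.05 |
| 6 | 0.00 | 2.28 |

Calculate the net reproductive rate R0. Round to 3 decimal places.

lx·mx by age: 0, 0.8174, 0.3872, 0.6144, 0.3223, 0.0915, 0
R0 = Σ lx·mx = 2.2328 → 2.233

2.233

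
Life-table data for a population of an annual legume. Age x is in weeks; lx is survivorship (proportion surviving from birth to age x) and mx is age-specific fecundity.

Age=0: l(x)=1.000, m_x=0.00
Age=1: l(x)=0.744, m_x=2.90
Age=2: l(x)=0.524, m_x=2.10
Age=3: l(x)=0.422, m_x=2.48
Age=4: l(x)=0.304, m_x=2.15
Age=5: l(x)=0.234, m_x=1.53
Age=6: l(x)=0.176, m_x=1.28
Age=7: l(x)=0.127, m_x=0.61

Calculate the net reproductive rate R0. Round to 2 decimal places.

lx·mx by age: 0, 2.1576, 1.1004, 1.04656, 0.6536, 0.35802, 0.22528, 0.07747
R0 = Σ lx·mx = 5.61893 → 5.62

5.62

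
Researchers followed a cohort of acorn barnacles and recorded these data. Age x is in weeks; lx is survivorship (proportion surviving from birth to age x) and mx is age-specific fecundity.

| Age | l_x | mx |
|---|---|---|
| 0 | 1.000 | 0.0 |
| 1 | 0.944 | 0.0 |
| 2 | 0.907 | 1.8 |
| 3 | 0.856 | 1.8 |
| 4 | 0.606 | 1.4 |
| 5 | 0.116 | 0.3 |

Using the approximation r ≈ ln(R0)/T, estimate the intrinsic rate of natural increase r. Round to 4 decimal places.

0.4959

R0 = Σ lx·mx = 0 + 0 + 1.6326 + 1.5408 + 0.8484 + 0.0348 = 4.0566
Σ x·lx·mx = 11.4552; T = 11.4552/4.0566 = 2.82384…
r ≈ ln(R0)/T = ln(4.0566)/2.82384… = 0.495901… → 0.4959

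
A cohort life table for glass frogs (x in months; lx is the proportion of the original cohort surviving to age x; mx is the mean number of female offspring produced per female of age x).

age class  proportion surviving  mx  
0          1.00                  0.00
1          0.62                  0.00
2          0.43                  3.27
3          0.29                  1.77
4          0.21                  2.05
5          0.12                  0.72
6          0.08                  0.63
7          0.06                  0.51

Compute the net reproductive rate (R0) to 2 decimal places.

lx·mx by age: 0, 0, 1.4061, 0.5133, 0.4305, 0.0864, 0.0504, 0.0306
R0 = Σ lx·mx = 2.5173 → 2.52

2.52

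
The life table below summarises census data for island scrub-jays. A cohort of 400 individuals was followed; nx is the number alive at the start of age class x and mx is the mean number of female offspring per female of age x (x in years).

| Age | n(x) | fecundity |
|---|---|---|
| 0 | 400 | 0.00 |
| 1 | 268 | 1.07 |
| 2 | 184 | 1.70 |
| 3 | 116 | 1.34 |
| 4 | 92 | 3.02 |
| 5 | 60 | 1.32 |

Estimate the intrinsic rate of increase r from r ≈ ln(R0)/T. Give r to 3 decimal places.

lx = nx/n0 = nx/400: 1, 0.67, 0.46, 0.29, 0.23, 0.15
R0 = Σ lx·mx = 0 + 0.7169 + 0.782 + 0.3886 + 0.6946 + 0.198 = 2.7801
Σ x·lx·mx = 7.2151; T = 7.2151/2.7801 = 2.59527…
r ≈ ln(R0)/T = ln(2.7801)/2.59527… = 0.39398… → 0.394

0.394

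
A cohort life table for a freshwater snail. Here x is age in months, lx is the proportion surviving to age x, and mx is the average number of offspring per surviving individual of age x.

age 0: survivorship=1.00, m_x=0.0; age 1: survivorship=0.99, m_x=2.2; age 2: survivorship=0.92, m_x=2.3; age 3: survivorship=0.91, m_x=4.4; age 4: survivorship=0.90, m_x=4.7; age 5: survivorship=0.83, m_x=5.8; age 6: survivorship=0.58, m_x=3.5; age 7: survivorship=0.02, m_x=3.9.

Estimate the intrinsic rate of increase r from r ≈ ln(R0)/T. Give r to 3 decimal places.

0.800

R0 = Σ lx·mx = 0 + 2.178 + 2.116 + 4.004 + 4.23 + 4.814 + 2.03 + 0.078 = 19.45
Σ x·lx·mx = 72.138; T = 72.138/19.45 = 3.70889…
r ≈ ln(R0)/T = ln(19.45)/3.70889… = 0.8002… → 0.800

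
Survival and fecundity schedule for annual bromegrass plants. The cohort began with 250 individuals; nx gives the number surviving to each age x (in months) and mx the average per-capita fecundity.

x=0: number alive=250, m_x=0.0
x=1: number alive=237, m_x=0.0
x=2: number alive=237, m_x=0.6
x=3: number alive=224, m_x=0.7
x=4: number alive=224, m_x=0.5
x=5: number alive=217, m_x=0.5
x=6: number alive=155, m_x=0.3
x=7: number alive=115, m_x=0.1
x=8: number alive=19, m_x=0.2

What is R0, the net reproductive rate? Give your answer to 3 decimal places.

2.325

lx = nx/n0 = nx/250: 1, 0.948, 0.948, 0.896, 0.896, 0.868, 0.62, 0.46, 0.076
lx·mx by age: 0, 0, 0.5688, 0.6272, 0.448, 0.434, 0.186, 0.046, 0.0152
R0 = Σ lx·mx = 2.3252 → 2.325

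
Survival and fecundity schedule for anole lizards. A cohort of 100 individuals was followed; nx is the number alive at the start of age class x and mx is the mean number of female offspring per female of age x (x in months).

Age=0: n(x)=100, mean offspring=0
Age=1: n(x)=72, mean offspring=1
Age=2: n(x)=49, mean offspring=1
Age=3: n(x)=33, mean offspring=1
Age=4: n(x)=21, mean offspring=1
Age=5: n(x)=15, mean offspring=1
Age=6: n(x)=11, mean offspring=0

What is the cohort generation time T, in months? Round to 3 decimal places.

2.253

lx = nx/n0 = nx/100: 1, 0.72, 0.49, 0.33, 0.21, 0.15, 0.11
lx·mx: 0, 0.72, 0.49, 0.33, 0.21, 0.15, 0 → R0 = 1.9
x·lx·mx: 0, 0.72, 0.98, 0.99, 0.84, 0.75, 0 → Σ = 4.28
T = 4.28 / 1.9 = 2.252632… → 2.253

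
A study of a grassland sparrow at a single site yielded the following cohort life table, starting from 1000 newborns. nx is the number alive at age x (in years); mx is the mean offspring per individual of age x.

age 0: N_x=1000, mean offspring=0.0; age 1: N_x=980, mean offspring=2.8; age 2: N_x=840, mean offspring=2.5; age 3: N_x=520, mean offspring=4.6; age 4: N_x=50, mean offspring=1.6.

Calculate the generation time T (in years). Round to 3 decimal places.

lx = nx/n0 = nx/1000: 1, 0.98, 0.84, 0.52, 0.05
lx·mx: 0, 2.744, 2.1, 2.392, 0.08 → R0 = 7.316
x·lx·mx: 0, 2.744, 4.2, 7.176, 0.32 → Σ = 14.44
T = 14.44 / 7.316 = 1.973756… → 1.974

1.974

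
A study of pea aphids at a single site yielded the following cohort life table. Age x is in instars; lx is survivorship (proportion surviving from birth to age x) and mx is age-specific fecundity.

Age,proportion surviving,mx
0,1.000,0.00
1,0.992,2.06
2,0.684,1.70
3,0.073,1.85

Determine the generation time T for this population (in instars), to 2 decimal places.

lx·mx: 0, 2.04352, 1.1628, 0.13505 → R0 = 3.34137
x·lx·mx: 0, 2.04352, 2.3256, 0.40515 → Σ = 4.77427
T = 4.77427 / 3.34137 = 1.428836… → 1.43

1.43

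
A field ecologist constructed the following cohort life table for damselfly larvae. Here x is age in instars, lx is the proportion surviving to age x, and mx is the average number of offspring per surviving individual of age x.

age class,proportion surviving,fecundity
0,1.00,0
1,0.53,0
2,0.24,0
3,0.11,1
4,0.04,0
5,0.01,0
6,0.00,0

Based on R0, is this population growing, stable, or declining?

declining

R0 = Σ lx·mx = 0 + 0 + 0 + 0.11 + 0 + 0 + 0 = 0.11
R0 < 1, so the population is declining.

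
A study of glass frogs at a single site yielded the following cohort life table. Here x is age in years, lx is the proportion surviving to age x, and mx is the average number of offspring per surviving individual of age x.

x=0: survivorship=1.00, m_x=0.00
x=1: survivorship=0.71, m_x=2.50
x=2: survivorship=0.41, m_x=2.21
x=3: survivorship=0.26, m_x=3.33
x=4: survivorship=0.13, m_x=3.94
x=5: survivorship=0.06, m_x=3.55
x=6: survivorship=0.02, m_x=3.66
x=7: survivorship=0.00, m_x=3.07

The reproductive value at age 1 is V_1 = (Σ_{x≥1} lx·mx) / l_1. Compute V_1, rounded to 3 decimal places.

lx·mx for x ≥ 1: 1.775, 0.9061, 0.8658, 0.5122, 0.213, 0.0732, 0 → sum = 4.3453
V_1 = 4.3453 / l_1 = 4.3453 / 0.71 = 6.120141… → 6.120

6.120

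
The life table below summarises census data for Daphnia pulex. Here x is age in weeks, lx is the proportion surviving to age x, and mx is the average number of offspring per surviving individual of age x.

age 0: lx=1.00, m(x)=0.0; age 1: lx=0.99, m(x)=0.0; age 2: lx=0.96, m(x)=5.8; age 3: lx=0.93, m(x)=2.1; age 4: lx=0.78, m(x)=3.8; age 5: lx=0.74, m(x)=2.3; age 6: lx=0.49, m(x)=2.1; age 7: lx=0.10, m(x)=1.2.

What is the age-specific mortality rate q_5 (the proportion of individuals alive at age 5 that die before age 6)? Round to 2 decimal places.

0.34

q_5 = (l_5 − l_6) / l_5 = (0.74 − 0.49) / 0.74
     = 0.25 / 0.74 = 0.337838… → 0.34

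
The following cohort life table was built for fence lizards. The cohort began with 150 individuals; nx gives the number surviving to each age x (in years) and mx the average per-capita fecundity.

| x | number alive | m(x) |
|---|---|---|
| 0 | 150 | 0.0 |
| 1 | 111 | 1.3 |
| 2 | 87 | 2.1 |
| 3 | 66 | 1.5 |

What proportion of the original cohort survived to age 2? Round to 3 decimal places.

0.580

l_2 = n_2/n_0 = 87/150 = 0.58 → 0.580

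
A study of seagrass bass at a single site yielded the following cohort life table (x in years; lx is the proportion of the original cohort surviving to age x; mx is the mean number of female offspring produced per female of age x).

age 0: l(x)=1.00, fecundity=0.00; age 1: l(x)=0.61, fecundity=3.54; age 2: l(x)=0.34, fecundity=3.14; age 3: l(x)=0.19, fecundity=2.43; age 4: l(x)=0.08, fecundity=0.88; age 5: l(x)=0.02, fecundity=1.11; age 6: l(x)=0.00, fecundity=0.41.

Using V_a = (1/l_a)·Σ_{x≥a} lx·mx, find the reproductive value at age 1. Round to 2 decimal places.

6.20

lx·mx for x ≥ 1: 2.1594, 1.0676, 0.4617, 0.0704, 0.0222, 0 → sum = 3.7813
V_1 = 3.7813 / l_1 = 3.7813 / 0.61 = 6.198852… → 6.20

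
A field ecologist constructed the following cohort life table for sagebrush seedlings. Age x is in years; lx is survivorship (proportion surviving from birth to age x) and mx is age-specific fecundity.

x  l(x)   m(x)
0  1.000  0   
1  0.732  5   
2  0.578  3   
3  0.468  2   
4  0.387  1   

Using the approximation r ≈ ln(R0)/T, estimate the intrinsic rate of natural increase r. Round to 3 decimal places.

1.114

R0 = Σ lx·mx = 0 + 3.66 + 1.734 + 0.936 + 0.387 = 6.717
Σ x·lx·mx = 11.484; T = 11.484/6.717 = 1.70969…
r ≈ ln(R0)/T = ln(6.717)/1.70969… = 1.11403… → 1.114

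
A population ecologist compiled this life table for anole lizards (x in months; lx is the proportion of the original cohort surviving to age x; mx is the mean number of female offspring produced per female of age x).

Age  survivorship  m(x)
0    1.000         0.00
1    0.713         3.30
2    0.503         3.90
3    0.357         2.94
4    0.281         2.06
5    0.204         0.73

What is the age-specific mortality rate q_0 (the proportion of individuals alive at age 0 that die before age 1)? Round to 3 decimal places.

0.287

q_0 = (l_0 − l_1) / l_0 = (1 − 0.713) / 1
     = 0.287 / 1 = 0.287 → 0.287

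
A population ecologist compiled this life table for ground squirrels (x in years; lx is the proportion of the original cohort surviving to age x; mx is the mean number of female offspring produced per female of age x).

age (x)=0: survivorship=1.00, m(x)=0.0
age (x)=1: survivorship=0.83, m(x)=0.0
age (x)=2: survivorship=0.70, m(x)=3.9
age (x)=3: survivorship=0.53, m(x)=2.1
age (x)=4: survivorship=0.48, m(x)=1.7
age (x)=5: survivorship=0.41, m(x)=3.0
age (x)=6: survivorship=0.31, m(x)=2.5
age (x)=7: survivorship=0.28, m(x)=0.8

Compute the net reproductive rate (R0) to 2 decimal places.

lx·mx by age: 0, 0, 2.73, 1.113, 0.816, 1.23, 0.775, 0.224
R0 = Σ lx·mx = 6.888 → 6.89

6.89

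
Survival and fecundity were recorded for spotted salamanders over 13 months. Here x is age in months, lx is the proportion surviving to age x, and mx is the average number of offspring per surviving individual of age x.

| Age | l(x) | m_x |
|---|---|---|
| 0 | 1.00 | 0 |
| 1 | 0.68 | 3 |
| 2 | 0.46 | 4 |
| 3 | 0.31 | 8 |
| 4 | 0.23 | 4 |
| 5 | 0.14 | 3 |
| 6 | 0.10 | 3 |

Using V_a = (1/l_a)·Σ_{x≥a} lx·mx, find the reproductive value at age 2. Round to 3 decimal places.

12.957

lx·mx for x ≥ 2: 1.84, 2.48, 0.92, 0.42, 0.3 → sum = 5.96
V_2 = 5.96 / l_2 = 5.96 / 0.46 = 12.956522… → 12.957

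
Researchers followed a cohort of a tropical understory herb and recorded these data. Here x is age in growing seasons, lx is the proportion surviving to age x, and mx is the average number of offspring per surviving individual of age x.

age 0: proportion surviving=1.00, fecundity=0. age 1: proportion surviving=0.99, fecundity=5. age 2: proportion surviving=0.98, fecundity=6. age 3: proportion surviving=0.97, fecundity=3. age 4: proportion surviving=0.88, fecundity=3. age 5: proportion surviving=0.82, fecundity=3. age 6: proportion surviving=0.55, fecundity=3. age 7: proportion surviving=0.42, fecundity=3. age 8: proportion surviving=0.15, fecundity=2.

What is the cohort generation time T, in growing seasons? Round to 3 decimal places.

3.148

lx·mx: 0, 4.95, 5.88, 2.91, 2.64, 2.46, 1.65, 1.26, 0.3 → R0 = 22.05
x·lx·mx: 0, 4.95, 11.76, 8.73, 10.56, 12.3, 9.9, 8.82, 2.4 → Σ = 69.42
T = 69.42 / 22.05 = 3.148299… → 3.148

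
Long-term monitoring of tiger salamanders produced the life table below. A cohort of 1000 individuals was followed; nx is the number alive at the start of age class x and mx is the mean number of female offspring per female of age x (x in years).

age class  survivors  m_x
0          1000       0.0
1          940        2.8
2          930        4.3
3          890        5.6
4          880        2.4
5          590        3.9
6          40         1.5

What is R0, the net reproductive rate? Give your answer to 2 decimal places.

lx = nx/n0 = nx/1000: 1, 0.94, 0.93, 0.89, 0.88, 0.59, 0.04
lx·mx by age: 0, 2.632, 3.999, 4.984, 2.112, 2.301, 0.06
R0 = Σ lx·mx = 16.088 → 16.09

16.09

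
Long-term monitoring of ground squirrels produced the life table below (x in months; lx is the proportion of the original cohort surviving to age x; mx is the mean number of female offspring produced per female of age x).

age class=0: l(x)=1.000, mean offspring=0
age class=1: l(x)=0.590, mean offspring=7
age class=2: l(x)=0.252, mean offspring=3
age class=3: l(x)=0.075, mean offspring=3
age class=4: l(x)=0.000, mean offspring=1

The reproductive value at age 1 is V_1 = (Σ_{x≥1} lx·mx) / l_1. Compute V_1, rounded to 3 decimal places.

8.663

lx·mx for x ≥ 1: 4.13, 0.756, 0.225, 0 → sum = 5.111
V_1 = 5.111 / l_1 = 5.111 / 0.59 = 8.662712… → 8.663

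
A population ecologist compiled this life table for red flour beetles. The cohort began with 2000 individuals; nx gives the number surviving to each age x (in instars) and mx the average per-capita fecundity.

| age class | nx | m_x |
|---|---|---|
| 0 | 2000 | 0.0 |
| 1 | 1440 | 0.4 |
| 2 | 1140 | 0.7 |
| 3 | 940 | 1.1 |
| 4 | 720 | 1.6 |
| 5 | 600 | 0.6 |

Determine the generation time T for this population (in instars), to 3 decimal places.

2.980

lx = nx/n0 = nx/2000: 1, 0.72, 0.57, 0.47, 0.36, 0.3
lx·mx: 0, 0.288, 0.399, 0.517, 0.576, 0.18 → R0 = 1.96
x·lx·mx: 0, 0.288, 0.798, 1.551, 2.304, 0.9 → Σ = 5.841
T = 5.841 / 1.96 = 2.980102… → 2.980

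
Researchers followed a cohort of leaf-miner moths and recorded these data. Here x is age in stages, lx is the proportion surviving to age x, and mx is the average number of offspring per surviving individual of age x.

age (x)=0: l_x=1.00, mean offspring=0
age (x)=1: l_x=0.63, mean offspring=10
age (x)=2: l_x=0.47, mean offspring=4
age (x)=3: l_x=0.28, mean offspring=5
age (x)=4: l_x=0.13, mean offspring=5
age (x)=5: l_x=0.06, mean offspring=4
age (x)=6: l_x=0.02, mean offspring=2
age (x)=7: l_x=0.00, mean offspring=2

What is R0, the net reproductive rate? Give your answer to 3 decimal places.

10.510

lx·mx by age: 0, 6.3, 1.88, 1.4, 0.65, 0.24, 0.04, 0
R0 = Σ lx·mx = 10.51 → 10.510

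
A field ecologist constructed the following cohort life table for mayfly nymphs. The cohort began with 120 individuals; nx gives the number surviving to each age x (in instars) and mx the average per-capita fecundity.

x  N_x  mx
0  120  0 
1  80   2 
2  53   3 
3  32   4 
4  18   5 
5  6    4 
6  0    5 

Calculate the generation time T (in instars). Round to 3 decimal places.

2.392

lx = nx/n0 = nx/120: 1, 0.66667…, 0.44167…, 0.26667…, 0.15, 0.05, 0
lx·mx: 0, 1.333333…, 1.325…, 1.066667…, 0.75, 0.2, 0 → R0 = 4.675…
x·lx·mx: 0, 1.333333…, 2.65…, 3.2…, 3, 1, 0 → Σ = 11.183333…
T = 11.183333… / 4.675… = 2.392157… → 2.392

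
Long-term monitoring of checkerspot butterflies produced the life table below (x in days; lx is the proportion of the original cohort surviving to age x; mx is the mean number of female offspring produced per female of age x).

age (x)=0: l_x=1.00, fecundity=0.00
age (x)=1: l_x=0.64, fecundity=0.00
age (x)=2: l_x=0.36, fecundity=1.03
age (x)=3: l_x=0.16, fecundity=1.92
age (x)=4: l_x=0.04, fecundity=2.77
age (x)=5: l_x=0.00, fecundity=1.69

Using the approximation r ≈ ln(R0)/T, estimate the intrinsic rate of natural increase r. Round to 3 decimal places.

R0 = Σ lx·mx = 0 + 0 + 0.3708 + 0.3072 + 0.1108 + 0 = 0.7888
Σ x·lx·mx = 2.1064; T = 2.1064/0.7888 = 2.67039…
r ≈ ln(R0)/T = ln(0.7888)/2.67039… = -0.08884… → -0.089

-0.089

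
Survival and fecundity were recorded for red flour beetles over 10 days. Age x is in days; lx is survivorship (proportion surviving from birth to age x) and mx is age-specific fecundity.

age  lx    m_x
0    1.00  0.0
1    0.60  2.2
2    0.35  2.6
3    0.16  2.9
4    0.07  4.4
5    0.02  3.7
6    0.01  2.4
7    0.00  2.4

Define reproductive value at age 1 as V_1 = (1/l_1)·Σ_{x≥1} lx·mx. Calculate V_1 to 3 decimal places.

5.167

lx·mx for x ≥ 1: 1.32, 0.91, 0.464, 0.308, 0.074, 0.024, 0 → sum = 3.1
V_1 = 3.1 / l_1 = 3.1 / 0.6 = 5.166667… → 5.167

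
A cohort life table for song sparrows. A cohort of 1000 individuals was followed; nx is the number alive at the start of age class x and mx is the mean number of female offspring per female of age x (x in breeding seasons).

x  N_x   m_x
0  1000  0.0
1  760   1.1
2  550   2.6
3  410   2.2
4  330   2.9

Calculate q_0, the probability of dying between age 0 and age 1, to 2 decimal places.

0.24

lx = nx/n0 = nx/1000: 1, 0.76, 0.55, 0.41, 0.33
q_0 = (l_0 − l_1) / l_0 = (1 − 0.76) / 1
     = 0.24 / 1 = 0.24 → 0.24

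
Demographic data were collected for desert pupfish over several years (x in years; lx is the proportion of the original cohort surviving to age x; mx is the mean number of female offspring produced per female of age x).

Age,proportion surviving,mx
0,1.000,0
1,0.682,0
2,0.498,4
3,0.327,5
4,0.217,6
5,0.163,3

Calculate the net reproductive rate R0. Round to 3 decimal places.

lx·mx by age: 0, 0, 1.992, 1.635, 1.302, 0.489
R0 = Σ lx·mx = 5.418 → 5.418

5.418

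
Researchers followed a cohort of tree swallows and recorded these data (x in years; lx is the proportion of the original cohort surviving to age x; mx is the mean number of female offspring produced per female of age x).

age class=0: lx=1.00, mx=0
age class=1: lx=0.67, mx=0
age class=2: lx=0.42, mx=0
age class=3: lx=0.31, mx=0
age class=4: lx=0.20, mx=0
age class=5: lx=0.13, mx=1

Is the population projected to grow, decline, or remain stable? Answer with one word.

declining

R0 = Σ lx·mx = 0 + 0 + 0 + 0 + 0 + 0.13 = 0.13
R0 < 1, so the population is declining.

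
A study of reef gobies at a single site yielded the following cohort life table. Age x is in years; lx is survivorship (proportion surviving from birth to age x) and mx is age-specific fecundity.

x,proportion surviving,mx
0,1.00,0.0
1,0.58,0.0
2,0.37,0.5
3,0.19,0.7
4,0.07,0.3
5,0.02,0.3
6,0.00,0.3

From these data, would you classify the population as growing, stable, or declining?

declining

R0 = Σ lx·mx = 0 + 0 + 0.185 + 0.133 + 0.021 + 0.006 + 0 = 0.345
R0 < 1, so the population is declining.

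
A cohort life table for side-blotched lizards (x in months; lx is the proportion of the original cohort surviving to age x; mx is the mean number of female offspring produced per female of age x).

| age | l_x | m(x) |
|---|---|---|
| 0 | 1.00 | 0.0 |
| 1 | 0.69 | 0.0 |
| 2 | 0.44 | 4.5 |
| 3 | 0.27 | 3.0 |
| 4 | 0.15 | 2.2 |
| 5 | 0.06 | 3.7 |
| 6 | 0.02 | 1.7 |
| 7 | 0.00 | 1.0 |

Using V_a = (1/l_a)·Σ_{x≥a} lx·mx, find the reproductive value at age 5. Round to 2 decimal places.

4.27

lx·mx for x ≥ 5: 0.222, 0.034, 0 → sum = 0.256
V_5 = 0.256 / l_5 = 0.256 / 0.06 = 4.266667… → 4.27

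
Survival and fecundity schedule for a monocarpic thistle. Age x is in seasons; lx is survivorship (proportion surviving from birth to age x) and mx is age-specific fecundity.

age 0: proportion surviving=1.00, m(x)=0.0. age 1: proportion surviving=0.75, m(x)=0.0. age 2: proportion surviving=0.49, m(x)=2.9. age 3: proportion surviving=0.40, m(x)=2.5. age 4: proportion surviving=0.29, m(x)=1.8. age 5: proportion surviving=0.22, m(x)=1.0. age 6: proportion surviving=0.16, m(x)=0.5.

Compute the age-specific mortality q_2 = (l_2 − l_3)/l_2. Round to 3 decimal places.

q_2 = (l_2 − l_3) / l_2 = (0.49 − 0.4) / 0.49
     = 0.09 / 0.49 = 0.183673… → 0.184

0.184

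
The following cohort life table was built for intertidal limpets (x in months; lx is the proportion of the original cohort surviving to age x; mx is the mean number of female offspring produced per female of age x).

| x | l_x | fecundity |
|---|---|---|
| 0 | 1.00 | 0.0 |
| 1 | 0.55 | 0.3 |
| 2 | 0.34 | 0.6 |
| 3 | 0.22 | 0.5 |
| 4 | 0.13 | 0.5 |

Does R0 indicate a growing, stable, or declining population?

declining

R0 = Σ lx·mx = 0 + 0.165 + 0.204 + 0.11 + 0.065 = 0.544
R0 < 1, so the population is declining.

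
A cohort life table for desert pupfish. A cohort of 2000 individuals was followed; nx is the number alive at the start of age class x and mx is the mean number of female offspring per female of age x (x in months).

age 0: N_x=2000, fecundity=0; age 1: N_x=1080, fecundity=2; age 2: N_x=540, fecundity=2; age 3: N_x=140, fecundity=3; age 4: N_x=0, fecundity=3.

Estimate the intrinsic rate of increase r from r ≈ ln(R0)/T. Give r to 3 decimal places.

0.396

lx = nx/n0 = nx/2000: 1, 0.54, 0.27, 0.07, 0
R0 = Σ lx·mx = 0 + 1.08 + 0.54 + 0.21 + 0 = 1.83
Σ x·lx·mx = 2.79; T = 2.79/1.83 = 1.52459…
r ≈ ln(R0)/T = ln(1.83)/1.52459… = 0.39638… → 0.396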